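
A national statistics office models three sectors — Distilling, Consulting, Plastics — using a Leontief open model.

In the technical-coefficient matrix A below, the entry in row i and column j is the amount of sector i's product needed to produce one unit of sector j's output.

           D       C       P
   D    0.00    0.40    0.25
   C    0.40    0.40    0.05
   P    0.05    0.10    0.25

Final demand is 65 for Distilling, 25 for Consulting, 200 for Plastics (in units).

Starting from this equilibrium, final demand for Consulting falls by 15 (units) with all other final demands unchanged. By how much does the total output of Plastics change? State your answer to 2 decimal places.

Δx_P = -5.87

I − A =
  [   1.00    -0.40    -0.25]
  [  -0.40     0.60    -0.05]
  [  -0.05    -0.10     0.75]
Cofactors of I−A, C_ij = (−1)^(i+j)·(minor ij) (rows/columns in the sector order above):
  C_11 = (0.60)(0.75) − (-0.05)(-0.10) = 0.4450
  C_12 = −[(-0.40)(0.75) − (-0.05)(-0.05)] = 0.3025
  C_13 = (-0.40)(-0.10) − (0.60)(-0.05) = 0.0700
  C_21 = −[(-0.40)(0.75) − (-0.25)(-0.10)] = 0.3250
  C_22 = (1.00)(0.75) − (-0.25)(-0.05) = 0.7375
  C_23 = −[(1.00)(-0.10) − (-0.40)(-0.05)] = 0.1200
  C_31 = (-0.40)(-0.05) − (-0.25)(0.60) = 0.1700
  C_32 = −[(1.00)(-0.05) − (-0.25)(-0.40)] = 0.1500
  C_33 = (1.00)(0.60) − (-0.40)(-0.40) = 0.4400
det(I−A) = Σ_j (I−A)_1j·C_1j = (1.00)(0.4450) + (-0.40)(0.3025) + (-0.25)(0.0700) = 0.3065
adj(I−A) = Cᵀ =
  [ 0.4450   0.3250   0.1700]
  [ 0.3025   0.7375   0.1500]
  [ 0.0700   0.1200   0.4400]
(I − A)⁻¹ = adj(I−A) / det(I−A) ≈
  [   1.4519     1.0604     0.5546]
  [   0.9869     2.4062     0.4894]
  [   0.2284     0.3915     1.4356]
Δx = (I − A)⁻¹ Δd with Δd having -15 in the Consulting component and 0 elsewhere.
So Δx_P = L_PC · (-15), where L_PC = adj(I−A)_PC / det(I−A) = 0.1200 / 0.3065.
Δx_P = 0.1200 × (-15) / 0.3065 = -1.80 / 0.3065 ≈ -5.87.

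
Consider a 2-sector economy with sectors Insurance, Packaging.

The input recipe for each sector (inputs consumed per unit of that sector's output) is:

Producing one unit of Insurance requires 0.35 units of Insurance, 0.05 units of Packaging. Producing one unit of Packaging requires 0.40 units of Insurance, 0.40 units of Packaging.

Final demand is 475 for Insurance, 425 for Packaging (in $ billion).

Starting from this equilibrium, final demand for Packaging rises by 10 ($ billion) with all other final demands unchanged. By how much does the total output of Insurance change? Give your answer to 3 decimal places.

I − A =
  [   0.65    -0.40]
  [  -0.05     0.60]
det(I−A) = (0.65)(0.60) − (-0.40)(-0.05) = 0.3700
adj(I−A) = [[0.60, 0.40], [0.05, 0.65]]
(I − A)⁻¹ = adj(I−A) / det(I−A) ≈
  [   1.6216     1.0811]
  [   0.1351     1.7568]
Δx = (I − A)⁻¹ Δd with Δd having +10 in the Packaging component and 0 elsewhere.
So Δx_1 = L_12 · (+10), where L_12 = adj(I−A)_12 / det(I−A) = 0.40 / 0.3700.
Δx_1 = 0.40 × (+10) / 0.3700 = 4.00 / 0.3700 ≈ 10.811.

Δx_1 = 10.811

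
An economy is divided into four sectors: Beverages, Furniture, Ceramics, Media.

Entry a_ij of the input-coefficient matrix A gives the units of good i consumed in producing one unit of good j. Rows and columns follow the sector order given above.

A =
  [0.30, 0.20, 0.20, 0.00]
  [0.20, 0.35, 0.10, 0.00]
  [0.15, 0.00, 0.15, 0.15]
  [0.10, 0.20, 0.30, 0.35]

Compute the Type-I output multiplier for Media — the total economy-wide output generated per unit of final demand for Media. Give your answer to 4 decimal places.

I − A =
  [   0.70    -0.20    -0.20     0.00]
  [  -0.20     0.65    -0.10     0.00]
  [  -0.15     0.00     0.85    -0.15]
  [  -0.10    -0.20    -0.30     0.65]
Compute the cofactors C_ij = (−1)^(i+j)·(3×3 minor ij) of I−A; the adjugate is their transpose:
adj(I−A) = Cᵀ =
  [ 0.326875   0.107500   0.097500   0.022500]
  [ 0.112750   0.332750   0.071500   0.016500]
  [ 0.079125   0.043500   0.269750   0.062250]
  [ 0.121500   0.139000   0.161500   0.330250]
det(I−A) = Σ_j (I−A)_1j·C_1j = (0.70)(0.326875) + (-0.20)(0.112750) + (-0.20)(0.079125) + (0.00)(0.121500) = 0.1904375
(I − A)⁻¹ = adj(I−A) / det(I−A) ≈
  [   1.71644     0.56449     0.51198     0.11815]
  [   0.59206     1.74729     0.37545     0.08664]
  [   0.41549     0.22842     1.41648     0.32688]
  [   0.63800     0.72990     0.84805     1.73416]
The output multiplier for sector j is the column-j sum of the Leontief inverse (I − A)⁻¹ = adj(I−A) / det(I−A).
Column M of adj(I−A): (0.022500, 0.016500, 0.062250, 0.330250); det(I−A) = 0.1904375.
m_M = (0.022500 + 0.016500 + 0.062250 + 0.330250) / 0.1904375 = 0.4315 / 0.1904375 ≈ 2.2658.

m_M = 2.2658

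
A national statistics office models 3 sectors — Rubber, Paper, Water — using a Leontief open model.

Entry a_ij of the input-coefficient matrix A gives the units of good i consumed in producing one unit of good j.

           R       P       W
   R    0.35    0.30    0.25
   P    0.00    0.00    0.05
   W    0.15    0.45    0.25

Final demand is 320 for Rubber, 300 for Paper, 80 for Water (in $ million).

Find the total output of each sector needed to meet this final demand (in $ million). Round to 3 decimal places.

I − A =
  [   0.65    -0.30    -0.25]
  [   0.00     1.00    -0.05]
  [  -0.15    -0.45     0.75]
Cofactors of I−A, C_ij = (−1)^(i+j)·(minor ij) (rows/columns in the sector order above):
  C_11 = (1.00)(0.75) − (-0.05)(-0.45) = 0.7275
  C_12 = −[(0.00)(0.75) − (-0.05)(-0.15)] = 0.0075
  C_13 = (0.00)(-0.45) − (1.00)(-0.15) = 0.1500
  C_21 = −[(-0.30)(0.75) − (-0.25)(-0.45)] = 0.3375
  C_22 = (0.65)(0.75) − (-0.25)(-0.15) = 0.4500
  C_23 = −[(0.65)(-0.45) − (-0.30)(-0.15)] = 0.3375
  C_31 = (-0.30)(-0.05) − (-0.25)(1.00) = 0.2650
  C_32 = −[(0.65)(-0.05) − (-0.25)(0.00)] = 0.0325
  C_33 = (0.65)(1.00) − (-0.30)(0.00) = 0.6500
det(I−A) = Σ_j (I−A)_1j·C_1j = (0.65)(0.7275) + (-0.30)(0.0075) + (-0.25)(0.1500) = 0.433125
adj(I−A) = Cᵀ =
  [ 0.7275   0.3375   0.2650]
  [ 0.0075   0.4500   0.0325]
  [ 0.1500   0.3375   0.6500]
(I − A)⁻¹ = adj(I−A) / det(I−A) ≈
  [   1.6797     0.7792     0.6118]
  [   0.0173     1.0390     0.0750]
  [   0.3463     0.7792     1.5007]
x = (I − A)⁻¹ d = adj(I−A)·d / det(I−A), with det(I−A) = 0.433125:
  x_R = (0.7275·320 + 0.3375·300 + 0.2650·80) / 0.433125 = 355.25 / 0.433125 ≈ 820.202
  x_P = (0.0075·320 + 0.4500·300 + 0.0325·80) / 0.433125 = 140.00 / 0.433125 ≈ 323.232
  x_W = (0.1500·320 + 0.3375·300 + 0.6500·80) / 0.433125 = 201.25 / 0.433125 ≈ 464.646

x_R = 820.202, x_P = 323.232, x_W = 464.646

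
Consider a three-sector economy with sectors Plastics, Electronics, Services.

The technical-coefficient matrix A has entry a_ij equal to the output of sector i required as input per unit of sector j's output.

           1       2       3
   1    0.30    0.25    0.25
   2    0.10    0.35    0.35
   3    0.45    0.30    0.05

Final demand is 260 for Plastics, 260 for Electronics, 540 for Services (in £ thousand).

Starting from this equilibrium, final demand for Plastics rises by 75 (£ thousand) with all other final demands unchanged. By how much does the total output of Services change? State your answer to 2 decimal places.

I − A =
  [   0.70    -0.25    -0.25]
  [  -0.10     0.65    -0.35]
  [  -0.45    -0.30     0.95]
Cofactors of I−A, C_ij = (−1)^(i+j)·(minor ij) (rows/columns in the sector order above):
  C_11 = (0.65)(0.95) − (-0.35)(-0.30) = 0.5125
  C_12 = −[(-0.10)(0.95) − (-0.35)(-0.45)] = 0.2525
  C_13 = (-0.10)(-0.30) − (0.65)(-0.45) = 0.3225
  C_21 = −[(-0.25)(0.95) − (-0.25)(-0.30)] = 0.3125
  C_22 = (0.70)(0.95) − (-0.25)(-0.45) = 0.5525
  C_23 = −[(0.70)(-0.30) − (-0.25)(-0.45)] = 0.3225
  C_31 = (-0.25)(-0.35) − (-0.25)(0.65) = 0.2500
  C_32 = −[(0.70)(-0.35) − (-0.25)(-0.10)] = 0.2700
  C_33 = (0.70)(0.65) − (-0.25)(-0.10) = 0.4300
det(I−A) = Σ_j (I−A)_1j·C_1j = (0.70)(0.5125) + (-0.25)(0.2525) + (-0.25)(0.3225) = 0.2150
adj(I−A) = Cᵀ =
  [ 0.5125   0.3125   0.2500]
  [ 0.2525   0.5525   0.2700]
  [ 0.3225   0.3225   0.4300]
(I − A)⁻¹ = adj(I−A) / det(I−A) ≈
  [   2.3837     1.4535     1.1628]
  [   1.1744     2.5698     1.2558]
  [   1.5000     1.5000     2.0000]
Δx = (I − A)⁻¹ Δd with Δd having +75 in the Plastics component and 0 elsewhere.
So Δx_3 = L_31 · (+75), where L_31 = adj(I−A)_31 / det(I−A) = 0.3225 / 0.2150.
Δx_3 = 0.3225 × (+75) / 0.2150 = 24.1875 / 0.2150 = 112.50.

Δx_3 = 112.50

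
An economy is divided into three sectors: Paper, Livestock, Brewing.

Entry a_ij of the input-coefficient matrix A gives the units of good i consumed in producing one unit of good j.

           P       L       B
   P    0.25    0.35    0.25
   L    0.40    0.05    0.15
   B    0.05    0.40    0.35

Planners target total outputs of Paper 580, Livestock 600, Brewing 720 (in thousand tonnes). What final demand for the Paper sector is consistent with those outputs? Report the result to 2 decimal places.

d_P = 45.00

I − A =
  [   0.75    -0.35    -0.25]
  [  -0.40     0.95    -0.15]
  [  -0.05    -0.40     0.65]
d = (I − A) x:
  d_P = (+0.75)·580 + (-0.35)·600 + (-0.25)·720 = 45.00
  d_L = (-0.40)·580 + (+0.95)·600 + (-0.15)·720 = 230.00
  d_B = (-0.05)·580 + (-0.40)·600 + (+0.65)·720 = 199.00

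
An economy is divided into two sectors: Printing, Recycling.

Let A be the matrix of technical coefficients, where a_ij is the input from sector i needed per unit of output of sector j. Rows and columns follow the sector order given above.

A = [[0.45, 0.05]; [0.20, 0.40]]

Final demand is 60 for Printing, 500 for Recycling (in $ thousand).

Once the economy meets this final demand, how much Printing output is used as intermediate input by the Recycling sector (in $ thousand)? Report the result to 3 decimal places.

z_12 = 44.844

I − A =
  [   0.55    -0.05]
  [  -0.20     0.60]
det(I−A) = (0.55)(0.60) − (-0.05)(-0.20) = 0.3200
adj(I−A) = [[0.60, 0.05], [0.20, 0.55]]
(I − A)⁻¹ = adj(I−A) / det(I−A) ≈
  [   1.8750     0.1563]
  [   0.6250     1.7188]
First solve x = (I − A)⁻¹ d = adj(I−A)·d / det(I−A); in particular x_2 = (0.20·60 + 0.55·500) / 0.3200 = 287.00 / 0.3200 = 896.87500.
Intermediate flow from 1 to 2: z_12 = a_12 · x_2 = 0.05 × 287.00 / 0.3200 = 14.35 / 0.3200 ≈ 44.844.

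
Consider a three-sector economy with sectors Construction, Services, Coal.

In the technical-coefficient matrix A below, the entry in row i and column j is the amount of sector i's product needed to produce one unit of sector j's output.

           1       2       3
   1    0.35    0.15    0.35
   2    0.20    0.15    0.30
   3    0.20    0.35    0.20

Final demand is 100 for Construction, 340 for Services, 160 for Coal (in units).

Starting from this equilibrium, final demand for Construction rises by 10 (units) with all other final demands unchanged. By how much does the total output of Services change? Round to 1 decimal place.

Δx_2 = 8.6

I − A =
  [   0.65    -0.15    -0.35]
  [  -0.20     0.85    -0.30]
  [  -0.20    -0.35     0.80]
Cofactors of I−A, C_ij = (−1)^(i+j)·(minor ij) (rows/columns in the sector order above):
  C_11 = (0.85)(0.80) − (-0.30)(-0.35) = 0.5750
  C_12 = −[(-0.20)(0.80) − (-0.30)(-0.20)] = 0.2200
  C_13 = (-0.20)(-0.35) − (0.85)(-0.20) = 0.2400
  C_21 = −[(-0.15)(0.80) − (-0.35)(-0.35)] = 0.2425
  C_22 = (0.65)(0.80) − (-0.35)(-0.20) = 0.4500
  C_23 = −[(0.65)(-0.35) − (-0.15)(-0.20)] = 0.2575
  C_31 = (-0.15)(-0.30) − (-0.35)(0.85) = 0.3425
  C_32 = −[(0.65)(-0.30) − (-0.35)(-0.20)] = 0.2650
  C_33 = (0.65)(0.85) − (-0.15)(-0.20) = 0.5225
det(I−A) = Σ_j (I−A)_1j·C_1j = (0.65)(0.5750) + (-0.15)(0.2200) + (-0.35)(0.2400) = 0.25675
adj(I−A) = Cᵀ =
  [ 0.5750   0.2425   0.3425]
  [ 0.2200   0.4500   0.2650]
  [ 0.2400   0.2575   0.5225]
(I − A)⁻¹ = adj(I−A) / det(I−A) ≈
  [   2.2395     0.9445     1.3340]
  [   0.8569     1.7527     1.0321]
  [   0.9348     1.0029     2.0351]
Δx = (I − A)⁻¹ Δd with Δd having +10 in the Construction component and 0 elsewhere.
So Δx_2 = L_21 · (+10), where L_21 = adj(I−A)_21 / det(I−A) = 0.2200 / 0.25675.
Δx_2 = 0.2200 × (+10) / 0.25675 = 2.20 / 0.25675 ≈ 8.6.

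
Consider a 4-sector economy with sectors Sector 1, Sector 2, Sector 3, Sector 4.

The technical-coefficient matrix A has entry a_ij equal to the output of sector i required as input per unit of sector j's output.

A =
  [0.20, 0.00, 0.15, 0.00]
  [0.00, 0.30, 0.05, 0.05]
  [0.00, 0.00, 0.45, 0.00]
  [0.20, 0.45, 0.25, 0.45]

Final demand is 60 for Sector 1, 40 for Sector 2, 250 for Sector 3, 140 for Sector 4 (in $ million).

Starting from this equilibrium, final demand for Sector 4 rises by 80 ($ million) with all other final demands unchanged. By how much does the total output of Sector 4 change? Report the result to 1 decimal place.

Δx_4 = 154.5

I − A =
  [   0.80     0.00    -0.15     0.00]
  [   0.00     0.70    -0.05    -0.05]
  [   0.00     0.00     0.55     0.00]
  [  -0.20    -0.45    -0.25     0.55]
Compute the cofactors C_ij = (−1)^(i+j)·(3×3 minor ij) of I−A; the adjugate is their transpose:
adj(I−A) = Cᵀ =
  [ 0.199375   0.000000   0.054375   0.000000]
  [ 0.005500   0.242000   0.033500   0.022000]
  [ 0.000000   0.000000   0.290000   0.000000]
  [ 0.077000   0.198000   0.179000   0.308000]
det(I−A) = Σ_j (I−A)_1j·C_1j = (0.80)(0.199375) + (0.00)(0.005500) + (-0.15)(0.000000) + (0.00)(0.077000) = 0.1595
(I − A)⁻¹ = adj(I−A) / det(I−A) ≈
  [   1.2500     0.0000     0.3409     0.0000]
  [   0.0345     1.5172     0.2100     0.1379]
  [   0.0000     0.0000     1.8182     0.0000]
  [   0.4828     1.2414     1.1223     1.9310]
Δx = (I − A)⁻¹ Δd with Δd having +80 in the Sector 4 component and 0 elsewhere.
So Δx_4 = L_44 · (+80), where L_44 = adj(I−A)_44 / det(I−A) = 0.308000 / 0.1595.
Δx_4 = 0.308000 × (+80) / 0.1595 = 24.64 / 0.1595 ≈ 154.5.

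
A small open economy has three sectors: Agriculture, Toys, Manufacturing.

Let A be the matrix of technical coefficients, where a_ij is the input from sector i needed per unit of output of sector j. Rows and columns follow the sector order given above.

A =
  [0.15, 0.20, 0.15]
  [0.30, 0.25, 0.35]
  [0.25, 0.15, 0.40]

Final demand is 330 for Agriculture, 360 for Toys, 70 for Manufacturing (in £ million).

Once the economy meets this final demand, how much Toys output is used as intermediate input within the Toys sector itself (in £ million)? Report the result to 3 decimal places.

z_TT = 282.916

I − A =
  [   0.85    -0.20    -0.15]
  [  -0.30     0.75    -0.35]
  [  -0.25    -0.15     0.60]
Cofactors of I−A, C_ij = (−1)^(i+j)·(minor ij) (rows/columns in the sector order above):
  C_11 = (0.75)(0.60) − (-0.35)(-0.15) = 0.3975
  C_12 = −[(-0.30)(0.60) − (-0.35)(-0.25)] = 0.2675
  C_13 = (-0.30)(-0.15) − (0.75)(-0.25) = 0.2325
  C_21 = −[(-0.20)(0.60) − (-0.15)(-0.15)] = 0.1425
  C_22 = (0.85)(0.60) − (-0.15)(-0.25) = 0.4725
  C_23 = −[(0.85)(-0.15) − (-0.20)(-0.25)] = 0.1775
  C_31 = (-0.20)(-0.35) − (-0.15)(0.75) = 0.1825
  C_32 = −[(0.85)(-0.35) − (-0.15)(-0.30)] = 0.3425
  C_33 = (0.85)(0.75) − (-0.20)(-0.30) = 0.5775
det(I−A) = Σ_j (I−A)_1j·C_1j = (0.85)(0.3975) + (-0.20)(0.2675) + (-0.15)(0.2325) = 0.2495
adj(I−A) = Cᵀ =
  [ 0.3975   0.1425   0.1825]
  [ 0.2675   0.4725   0.3425]
  [ 0.2325   0.1775   0.5775]
(I − A)⁻¹ = adj(I−A) / det(I−A) ≈
  [   1.5932     0.5711     0.7315]
  [   1.0721     1.8938     1.3727]
  [   0.9319     0.7114     2.3146]
First solve x = (I − A)⁻¹ d = adj(I−A)·d / det(I−A); in particular x_T = (0.2675·330 + 0.4725·360 + 0.3425·70) / 0.2495 = 282.35 / 0.2495 ≈ 1131.66333.
Intermediate flow from T to T: z_TT = a_TT · x_T = 0.25 × 282.35 / 0.2495 = 70.5875 / 0.2495 ≈ 282.916.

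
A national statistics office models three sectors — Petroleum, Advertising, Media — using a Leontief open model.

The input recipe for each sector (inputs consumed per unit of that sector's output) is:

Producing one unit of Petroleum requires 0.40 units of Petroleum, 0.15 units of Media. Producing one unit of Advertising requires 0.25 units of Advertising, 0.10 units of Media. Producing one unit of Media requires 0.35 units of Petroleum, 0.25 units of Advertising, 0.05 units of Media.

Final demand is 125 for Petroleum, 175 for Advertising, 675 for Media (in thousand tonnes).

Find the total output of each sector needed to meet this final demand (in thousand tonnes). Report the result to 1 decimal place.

I − A =
  [   0.60     0.00    -0.35]
  [   0.00     0.75    -0.25]
  [  -0.15    -0.10     0.95]
Cofactors of I−A, C_ij = (−1)^(i+j)·(minor ij) (rows/columns in the sector order above):
  C_11 = (0.75)(0.95) − (-0.25)(-0.10) = 0.6875
  C_12 = −[(0.00)(0.95) − (-0.25)(-0.15)] = 0.0375
  C_13 = (0.00)(-0.10) − (0.75)(-0.15) = 0.1125
  C_21 = −[(0.00)(0.95) − (-0.35)(-0.10)] = 0.0350
  C_22 = (0.60)(0.95) − (-0.35)(-0.15) = 0.5175
  C_23 = −[(0.60)(-0.10) − (0.00)(-0.15)] = 0.0600
  C_31 = (0.00)(-0.25) − (-0.35)(0.75) = 0.2625
  C_32 = −[(0.60)(-0.25) − (-0.35)(0.00)] = 0.1500
  C_33 = (0.60)(0.75) − (0.00)(0.00) = 0.4500
det(I−A) = Σ_j (I−A)_1j·C_1j = (0.60)(0.6875) + (0.00)(0.0375) + (-0.35)(0.1125) = 0.373125
adj(I−A) = Cᵀ =
  [ 0.6875   0.0350   0.2625]
  [ 0.0375   0.5175   0.1500]
  [ 0.1125   0.0600   0.4500]
(I − A)⁻¹ = adj(I−A) / det(I−A) ≈
  [   1.8425     0.0938     0.7035]
  [   0.1005     1.3869     0.4020]
  [   0.3015     0.1608     1.2060]
x = (I − A)⁻¹ d = adj(I−A)·d / det(I−A), with det(I−A) = 0.373125:
  x_P = (0.6875·125 + 0.0350·175 + 0.2625·675) / 0.373125 = 269.25 / 0.373125 ≈ 721.6
  x_A = (0.0375·125 + 0.5175·175 + 0.1500·675) / 0.373125 = 196.50 / 0.373125 ≈ 526.6
  x_M = (0.1125·125 + 0.0600·175 + 0.4500·675) / 0.373125 = 328.3125 / 0.373125 ≈ 879.9

x_P = 721.6, x_A = 526.6, x_M = 879.9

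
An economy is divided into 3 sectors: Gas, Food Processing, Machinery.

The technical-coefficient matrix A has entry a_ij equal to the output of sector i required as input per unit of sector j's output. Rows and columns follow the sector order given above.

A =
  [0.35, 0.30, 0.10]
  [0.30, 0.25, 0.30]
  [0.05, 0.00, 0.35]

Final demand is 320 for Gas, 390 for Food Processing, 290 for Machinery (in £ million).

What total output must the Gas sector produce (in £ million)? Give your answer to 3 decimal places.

x_1 = 1119.040

I − A =
  [   0.65    -0.30    -0.10]
  [  -0.30     0.75    -0.30]
  [  -0.05     0.00     0.65]
Cofactors of I−A, C_ij = (−1)^(i+j)·(minor ij) (rows/columns in the sector order above):
  C_11 = (0.75)(0.65) − (-0.30)(0.00) = 0.4875
  C_12 = −[(-0.30)(0.65) − (-0.30)(-0.05)] = 0.2100
  C_13 = (-0.30)(0.00) − (0.75)(-0.05) = 0.0375
  C_21 = −[(-0.30)(0.65) − (-0.10)(0.00)] = 0.1950
  C_22 = (0.65)(0.65) − (-0.10)(-0.05) = 0.4175
  C_23 = −[(0.65)(0.00) − (-0.30)(-0.05)] = 0.0150
  C_31 = (-0.30)(-0.30) − (-0.10)(0.75) = 0.1650
  C_32 = −[(0.65)(-0.30) − (-0.10)(-0.30)] = 0.2250
  C_33 = (0.65)(0.75) − (-0.30)(-0.30) = 0.3975
det(I−A) = Σ_j (I−A)_1j·C_1j = (0.65)(0.4875) + (-0.30)(0.2100) + (-0.10)(0.0375) = 0.250125
adj(I−A) = Cᵀ =
  [ 0.4875   0.1950   0.1650]
  [ 0.2100   0.4175   0.2250]
  [ 0.0375   0.0150   0.3975]
(I − A)⁻¹ = adj(I−A) / det(I−A) ≈
  [   1.9490     0.7796     0.6597]
  [   0.8396     1.6692     0.8996]
  [   0.1499     0.0600     1.5892]
x = (I − A)⁻¹ d = adj(I−A)·d / det(I−A), with det(I−A) = 0.250125:
  x_1 = (0.4875·320 + 0.1950·390 + 0.1650·290) / 0.250125 = 279.90 / 0.250125 ≈ 1119.040
  x_2 = (0.2100·320 + 0.4175·390 + 0.2250·290) / 0.250125 = 295.275 / 0.250125 ≈ 1180.510
  x_3 = (0.0375·320 + 0.0150·390 + 0.3975·290) / 0.250125 = 133.125 / 0.250125 ≈ 532.234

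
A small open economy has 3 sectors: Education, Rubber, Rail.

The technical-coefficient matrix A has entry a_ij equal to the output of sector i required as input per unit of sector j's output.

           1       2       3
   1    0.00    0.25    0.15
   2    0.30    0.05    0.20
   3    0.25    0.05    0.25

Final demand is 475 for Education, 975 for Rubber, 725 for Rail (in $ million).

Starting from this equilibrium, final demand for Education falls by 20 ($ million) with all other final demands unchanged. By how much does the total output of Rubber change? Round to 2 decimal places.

I − A =
  [   1.00    -0.25    -0.15]
  [  -0.30     0.95    -0.20]
  [  -0.25    -0.05     0.75]
Cofactors of I−A, C_ij = (−1)^(i+j)·(minor ij) (rows/columns in the sector order above):
  C_11 = (0.95)(0.75) − (-0.20)(-0.05) = 0.7025
  C_12 = −[(-0.30)(0.75) − (-0.20)(-0.25)] = 0.2750
  C_13 = (-0.30)(-0.05) − (0.95)(-0.25) = 0.2525
  C_21 = −[(-0.25)(0.75) − (-0.15)(-0.05)] = 0.1950
  C_22 = (1.00)(0.75) − (-0.15)(-0.25) = 0.7125
  C_23 = −[(1.00)(-0.05) − (-0.25)(-0.25)] = 0.1125
  C_31 = (-0.25)(-0.20) − (-0.15)(0.95) = 0.1925
  C_32 = −[(1.00)(-0.20) − (-0.15)(-0.30)] = 0.2450
  C_33 = (1.00)(0.95) − (-0.25)(-0.30) = 0.8750
det(I−A) = Σ_j (I−A)_1j·C_1j = (1.00)(0.7025) + (-0.25)(0.2750) + (-0.15)(0.2525) = 0.595875
adj(I−A) = Cᵀ =
  [ 0.7025   0.1950   0.1925]
  [ 0.2750   0.7125   0.2450]
  [ 0.2525   0.1125   0.8750]
(I − A)⁻¹ = adj(I−A) / det(I−A) ≈
  [   1.1789     0.3272     0.3231]
  [   0.4615     1.1957     0.4112]
  [   0.4237     0.1888     1.4684]
Δx = (I − A)⁻¹ Δd with Δd having -20 in the Education component and 0 elsewhere.
So Δx_2 = L_21 · (-20), where L_21 = adj(I−A)_21 / det(I−A) = 0.2750 / 0.595875.
Δx_2 = 0.2750 × (-20) / 0.595875 = -5.50 / 0.595875 ≈ -9.23.

Δx_2 = -9.23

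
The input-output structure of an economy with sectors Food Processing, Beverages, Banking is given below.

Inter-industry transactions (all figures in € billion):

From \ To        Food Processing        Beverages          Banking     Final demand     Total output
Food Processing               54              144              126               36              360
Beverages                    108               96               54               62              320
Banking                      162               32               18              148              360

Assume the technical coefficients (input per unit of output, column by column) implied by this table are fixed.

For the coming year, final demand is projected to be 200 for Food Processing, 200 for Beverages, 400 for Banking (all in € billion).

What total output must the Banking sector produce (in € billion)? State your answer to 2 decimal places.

x_3 = 1136.84

Technical coefficients a_ij = z_ij / X_j:
  a_11 = 54/360 = 0.15, a_21 = 108/360 = 0.30, a_31 = 162/360 = 0.45
  a_12 = 144/320 = 0.45, a_22 = 96/320 = 0.30, a_32 = 32/320 = 0.10
  a_13 = 126/360 = 0.35, a_23 = 54/360 = 0.15, a_33 = 18/360 = 0.05
I − A =
  [   0.85    -0.45    -0.35]
  [  -0.30     0.70    -0.15]
  [  -0.45    -0.10     0.95]
Cofactors of I−A, C_ij = (−1)^(i+j)·(minor ij) (rows/columns in the sector order above):
  C_11 = (0.70)(0.95) − (-0.15)(-0.10) = 0.6500
  C_12 = −[(-0.30)(0.95) − (-0.15)(-0.45)] = 0.3525
  C_13 = (-0.30)(-0.10) − (0.70)(-0.45) = 0.3450
  C_21 = −[(-0.45)(0.95) − (-0.35)(-0.10)] = 0.4625
  C_22 = (0.85)(0.95) − (-0.35)(-0.45) = 0.6500
  C_23 = −[(0.85)(-0.10) − (-0.45)(-0.45)] = 0.2875
  C_31 = (-0.45)(-0.15) − (-0.35)(0.70) = 0.3125
  C_32 = −[(0.85)(-0.15) − (-0.35)(-0.30)] = 0.2325
  C_33 = (0.85)(0.70) − (-0.45)(-0.30) = 0.4600
det(I−A) = Σ_j (I−A)_1j·C_1j = (0.85)(0.6500) + (-0.45)(0.3525) + (-0.35)(0.3450) = 0.273125
adj(I−A) = Cᵀ =
  [ 0.6500   0.4625   0.3125]
  [ 0.3525   0.6500   0.2325]
  [ 0.3450   0.2875   0.4600]
(I − A)⁻¹ = adj(I−A) / det(I−A) ≈
  [   2.3799     1.6934     1.1442]
  [   1.2906     2.3799     0.8513]
  [   1.2632     1.0526     1.6842]
x = (I − A)⁻¹ d = adj(I−A)·d / det(I−A), with det(I−A) = 0.273125:
  x_1 = (0.6500·200 + 0.4625·200 + 0.3125·400) / 0.273125 = 347.50 / 0.273125 ≈ 1272.31
  x_2 = (0.3525·200 + 0.6500·200 + 0.2325·400) / 0.273125 = 293.50 / 0.273125 ≈ 1074.60
  x_3 = (0.3450·200 + 0.2875·200 + 0.4600·400) / 0.273125 = 310.50 / 0.273125 ≈ 1136.84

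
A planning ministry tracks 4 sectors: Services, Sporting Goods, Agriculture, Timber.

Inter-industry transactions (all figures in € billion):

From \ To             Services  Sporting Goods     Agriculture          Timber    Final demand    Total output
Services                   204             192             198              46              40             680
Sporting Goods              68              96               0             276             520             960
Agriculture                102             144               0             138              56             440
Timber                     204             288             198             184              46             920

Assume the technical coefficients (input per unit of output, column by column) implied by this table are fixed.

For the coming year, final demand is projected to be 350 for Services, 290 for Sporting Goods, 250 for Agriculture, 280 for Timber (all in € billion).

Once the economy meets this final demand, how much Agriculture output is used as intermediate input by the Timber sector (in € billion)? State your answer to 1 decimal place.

Technical coefficients a_ij = z_ij / X_j:
  a_11 = 204/680 = 0.30, a_21 = 68/680 = 0.10, a_31 = 102/680 = 0.15, a_41 = 204/680 = 0.30
  a_12 = 192/960 = 0.20, a_22 = 96/960 = 0.10, a_32 = 144/960 = 0.15, a_42 = 288/960 = 0.30
  a_13 = 198/440 = 0.45, a_23 = 0/440 = 0.00, a_33 = 0/440 = 0.00, a_43 = 198/440 = 0.45
  a_14 = 46/920 = 0.05, a_24 = 276/920 = 0.30, a_34 = 138/920 = 0.15, a_44 = 184/920 = 0.20
I − A =
  [   0.70    -0.20    -0.45    -0.05]
  [  -0.10     0.90     0.00    -0.30]
  [  -0.15    -0.15     1.00    -0.15]
  [  -0.30    -0.30    -0.45     0.80]
Compute the cofactors C_ij = (−1)^(i+j)·(3×3 minor ij) of I−A; the adjugate is their transpose:
adj(I−A) = Cᵀ =
  [ 0.549000   0.239125   0.330750   0.186000]
  [ 0.183500   0.420125   0.173250   0.201500]
  [ 0.165000   0.148500   0.392000   0.139500]
  [ 0.367500   0.330750   0.409500   0.542500]
det(I−A) = Σ_j (I−A)_1j·C_1j = (0.70)(0.549000) + (-0.20)(0.183500) + (-0.45)(0.165000) + (-0.05)(0.367500) = 0.254975
(I − A)⁻¹ = adj(I−A) / det(I−A) ≈
  [   2.1532     0.9378     1.2972     0.7295]
  [   0.7197     1.6477     0.6795     0.7903]
  [   0.6471     0.5824     1.5374     0.5471]
  [   1.4413     1.2972     1.6060     2.1277]
First solve x = (I − A)⁻¹ d = adj(I−A)·d / det(I−A); in particular x_4 = (0.367500·350 + 0.330750·290 + 0.409500·250 + 0.542500·280) / 0.254975 = 478.8175 / 0.254975 ≈ 1877.900.
Intermediate flow from 3 to 4: z_34 = a_34 · x_4 = 0.15 × 478.8175 / 0.254975 = 71.822625 / 0.254975 ≈ 281.7.

z_34 = 281.7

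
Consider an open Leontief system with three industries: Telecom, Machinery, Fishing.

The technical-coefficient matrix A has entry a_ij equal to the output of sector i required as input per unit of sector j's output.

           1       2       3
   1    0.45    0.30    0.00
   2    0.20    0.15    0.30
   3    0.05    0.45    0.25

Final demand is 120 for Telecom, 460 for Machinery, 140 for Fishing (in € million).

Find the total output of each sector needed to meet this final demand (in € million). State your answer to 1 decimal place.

x_1 = 777.5, x_2 = 1025.5, x_3 = 853.8

I − A =
  [   0.55    -0.30     0.00]
  [  -0.20     0.85    -0.30]
  [  -0.05    -0.45     0.75]
Cofactors of I−A, C_ij = (−1)^(i+j)·(minor ij) (rows/columns in the sector order above):
  C_11 = (0.85)(0.75) − (-0.30)(-0.45) = 0.5025
  C_12 = −[(-0.20)(0.75) − (-0.30)(-0.05)] = 0.1650
  C_13 = (-0.20)(-0.45) − (0.85)(-0.05) = 0.1325
  C_21 = −[(-0.30)(0.75) − (0.00)(-0.45)] = 0.2250
  C_22 = (0.55)(0.75) − (0.00)(-0.05) = 0.4125
  C_23 = −[(0.55)(-0.45) − (-0.30)(-0.05)] = 0.2625
  C_31 = (-0.30)(-0.30) − (0.00)(0.85) = 0.0900
  C_32 = −[(0.55)(-0.30) − (0.00)(-0.20)] = 0.1650
  C_33 = (0.55)(0.85) − (-0.30)(-0.20) = 0.4075
det(I−A) = Σ_j (I−A)_1j·C_1j = (0.55)(0.5025) + (-0.30)(0.1650) + (0.00)(0.1325) = 0.226875
adj(I−A) = Cᵀ =
  [ 0.5025   0.2250   0.0900]
  [ 0.1650   0.4125   0.1650]
  [ 0.1325   0.2625   0.4075]
(I − A)⁻¹ = adj(I−A) / det(I−A) ≈
  [   2.2149     0.9917     0.3967]
  [   0.7273     1.8182     0.7273]
  [   0.5840     1.1570     1.7961]
x = (I − A)⁻¹ d = adj(I−A)·d / det(I−A), with det(I−A) = 0.226875:
  x_1 = (0.5025·120 + 0.2250·460 + 0.0900·140) / 0.226875 = 176.40 / 0.226875 ≈ 777.5
  x_2 = (0.1650·120 + 0.4125·460 + 0.1650·140) / 0.226875 = 232.65 / 0.226875 ≈ 1025.5
  x_3 = (0.1325·120 + 0.2625·460 + 0.4075·140) / 0.226875 = 193.70 / 0.226875 ≈ 853.8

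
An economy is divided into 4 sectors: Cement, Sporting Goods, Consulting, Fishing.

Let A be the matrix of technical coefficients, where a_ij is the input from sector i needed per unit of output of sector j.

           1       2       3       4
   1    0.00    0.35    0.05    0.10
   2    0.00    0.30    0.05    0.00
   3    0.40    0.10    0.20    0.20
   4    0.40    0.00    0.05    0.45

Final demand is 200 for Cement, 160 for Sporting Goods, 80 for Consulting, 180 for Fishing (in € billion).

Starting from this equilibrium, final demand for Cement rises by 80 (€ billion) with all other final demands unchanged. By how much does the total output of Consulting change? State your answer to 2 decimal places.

I − A =
  [   1.00    -0.35    -0.05    -0.10]
  [   0.00     0.70    -0.05     0.00]
  [  -0.40    -0.10     0.80    -0.20]
  [  -0.40     0.00    -0.05     0.55]
Compute the cofactors C_ij = (−1)^(i+j)·(3×3 minor ij) of I−A; the adjugate is their transpose:
adj(I−A) = Cᵀ =
  [ 0.298250   0.153750   0.032375   0.066000]
  [ 0.015000   0.381000   0.025500   0.012000]
  [ 0.210000   0.156000   0.357000   0.168000]
  [ 0.236000   0.126000   0.056000   0.534000]
det(I−A) = Σ_j (I−A)_1j·C_1j = (1.00)(0.298250) + (-0.35)(0.015000) + (-0.05)(0.210000) + (-0.10)(0.236000) = 0.2589
(I − A)⁻¹ = adj(I−A) / det(I−A) ≈
  [   1.1520     0.5939     0.1250     0.2549]
  [   0.0579     1.4716     0.0985     0.0463]
  [   0.8111     0.6025     1.3789     0.6489]
  [   0.9115     0.4867     0.2163     2.0626]
Δx = (I − A)⁻¹ Δd with Δd having +80 in the Cement component and 0 elsewhere.
So Δx_3 = L_31 · (+80), where L_31 = adj(I−A)_31 / det(I−A) = 0.210000 / 0.2589.
Δx_3 = 0.210000 × (+80) / 0.2589 = 16.80 / 0.2589 ≈ 64.89.

Δx_3 = 64.89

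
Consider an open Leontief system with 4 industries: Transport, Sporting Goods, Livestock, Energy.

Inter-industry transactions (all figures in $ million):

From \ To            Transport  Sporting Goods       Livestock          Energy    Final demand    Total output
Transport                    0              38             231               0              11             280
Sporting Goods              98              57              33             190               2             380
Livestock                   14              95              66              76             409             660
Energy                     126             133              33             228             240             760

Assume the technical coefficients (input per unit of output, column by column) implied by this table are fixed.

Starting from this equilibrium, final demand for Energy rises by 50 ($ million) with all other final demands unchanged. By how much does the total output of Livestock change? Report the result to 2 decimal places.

Technical coefficients a_ij = z_ij / X_j:
  a_11 = 0/280 = 0.00, a_21 = 98/280 = 0.35, a_31 = 14/280 = 0.05, a_41 = 126/280 = 0.45
  a_12 = 38/380 = 0.10, a_22 = 57/380 = 0.15, a_32 = 95/380 = 0.25, a_42 = 133/380 = 0.35
  a_13 = 231/660 = 0.35, a_23 = 33/660 = 0.05, a_33 = 66/660 = 0.10, a_43 = 33/660 = 0.05
  a_14 = 0/760 = 0.00, a_24 = 190/760 = 0.25, a_34 = 76/760 = 0.10, a_44 = 228/760 = 0.30
I − A =
  [   1.00    -0.10    -0.35     0.00]
  [  -0.35     0.85    -0.05    -0.25]
  [  -0.05    -0.25     0.90    -0.10]
  [  -0.45    -0.35    -0.05     0.70]
Compute the cofactors C_ij = (−1)^(i+j)·(3×3 minor ij) of I−A; the adjugate is their transpose:
adj(I−A) = Cᵀ =
  [ 0.438875   0.136000   0.182375   0.074625]
  [ 0.324625   0.597000   0.172625   0.237875]
  [ 0.165250   0.218000   0.471750   0.145250]
  [ 0.456250   0.401500   0.237250   0.675250]
det(I−A) = Σ_j (I−A)_1j·C_1j = (1.00)(0.438875) + (-0.10)(0.324625) + (-0.35)(0.165250) + (0.00)(0.456250) = 0.348575
(I − A)⁻¹ = adj(I−A) / det(I−A) ≈
  [   1.2591     0.3902     0.5232     0.2141]
  [   0.9313     1.7127     0.4952     0.6824]
  [   0.4741     0.6254     1.3534     0.4167]
  [   1.3089     1.1518     0.6806     1.9372]
Δx = (I − A)⁻¹ Δd with Δd having +50 in the Energy component and 0 elsewhere.
So Δx_3 = L_34 · (+50), where L_34 = adj(I−A)_34 / det(I−A) = 0.145250 / 0.348575.
Δx_3 = 0.145250 × (+50) / 0.348575 = 7.2625 / 0.348575 ≈ 20.83.

Δx_3 = 20.83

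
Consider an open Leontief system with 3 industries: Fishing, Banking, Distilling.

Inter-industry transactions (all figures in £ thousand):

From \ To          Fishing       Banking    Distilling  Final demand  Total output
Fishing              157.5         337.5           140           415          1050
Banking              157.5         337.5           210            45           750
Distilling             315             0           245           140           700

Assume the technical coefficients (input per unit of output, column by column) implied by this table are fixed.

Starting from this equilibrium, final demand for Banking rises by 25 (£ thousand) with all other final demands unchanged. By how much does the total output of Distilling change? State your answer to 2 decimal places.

Technical coefficients a_ij = z_ij / X_j:
  a_11 = 157.5/1050 = 0.15, a_21 = 157.5/1050 = 0.15, a_31 = 315/1050 = 0.30
  a_12 = 337.5/750 = 0.45, a_22 = 337.5/750 = 0.45, a_32 = 0/750 = 0.00
  a_13 = 140/700 = 0.20, a_23 = 210/700 = 0.30, a_33 = 245/700 = 0.35
I − A =
  [   0.85    -0.45    -0.20]
  [  -0.15     0.55    -0.30]
  [  -0.30     0.00     0.65]
Cofactors of I−A, C_ij = (−1)^(i+j)·(minor ij) (rows/columns in the sector order above):
  C_11 = (0.55)(0.65) − (-0.30)(0.00) = 0.3575
  C_12 = −[(-0.15)(0.65) − (-0.30)(-0.30)] = 0.1875
  C_13 = (-0.15)(0.00) − (0.55)(-0.30) = 0.1650
  C_21 = −[(-0.45)(0.65) − (-0.20)(0.00)] = 0.2925
  C_22 = (0.85)(0.65) − (-0.20)(-0.30) = 0.4925
  C_23 = −[(0.85)(0.00) − (-0.45)(-0.30)] = 0.1350
  C_31 = (-0.45)(-0.30) − (-0.20)(0.55) = 0.2450
  C_32 = −[(0.85)(-0.30) − (-0.20)(-0.15)] = 0.2850
  C_33 = (0.85)(0.55) − (-0.45)(-0.15) = 0.4000
det(I−A) = Σ_j (I−A)_1j·C_1j = (0.85)(0.3575) + (-0.45)(0.1875) + (-0.20)(0.1650) = 0.1865
adj(I−A) = Cᵀ =
  [ 0.3575   0.2925   0.2450]
  [ 0.1875   0.4925   0.2850]
  [ 0.1650   0.1350   0.4000]
(I − A)⁻¹ = adj(I−A) / det(I−A) ≈
  [   1.9169     1.5684     1.3137]
  [   1.0054     2.6408     1.5282]
  [   0.8847     0.7239     2.1448]
Δx = (I − A)⁻¹ Δd with Δd having +25 in the Banking component and 0 elsewhere.
So Δx_3 = L_32 · (+25), where L_32 = adj(I−A)_32 / det(I−A) = 0.1350 / 0.1865.
Δx_3 = 0.1350 × (+25) / 0.1865 = 3.375 / 0.1865 ≈ 18.10.

Δx_3 = 18.10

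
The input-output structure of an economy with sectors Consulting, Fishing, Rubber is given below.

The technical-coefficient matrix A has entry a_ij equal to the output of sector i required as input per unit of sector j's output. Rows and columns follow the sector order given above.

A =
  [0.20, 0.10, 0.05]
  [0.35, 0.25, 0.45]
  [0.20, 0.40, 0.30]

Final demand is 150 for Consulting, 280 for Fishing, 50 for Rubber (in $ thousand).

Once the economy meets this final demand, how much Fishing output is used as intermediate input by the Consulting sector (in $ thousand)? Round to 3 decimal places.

I − A =
  [   0.80    -0.10    -0.05]
  [  -0.35     0.75    -0.45]
  [  -0.20    -0.40     0.70]
Cofactors of I−A, C_ij = (−1)^(i+j)·(minor ij) (rows/columns in the sector order above):
  C_11 = (0.75)(0.70) − (-0.45)(-0.40) = 0.3450
  C_12 = −[(-0.35)(0.70) − (-0.45)(-0.20)] = 0.3350
  C_13 = (-0.35)(-0.40) − (0.75)(-0.20) = 0.2900
  C_21 = −[(-0.10)(0.70) − (-0.05)(-0.40)] = 0.0900
  C_22 = (0.80)(0.70) − (-0.05)(-0.20) = 0.5500
  C_23 = −[(0.80)(-0.40) − (-0.10)(-0.20)] = 0.3400
  C_31 = (-0.10)(-0.45) − (-0.05)(0.75) = 0.0825
  C_32 = −[(0.80)(-0.45) − (-0.05)(-0.35)] = 0.3775
  C_33 = (0.80)(0.75) − (-0.10)(-0.35) = 0.5650
det(I−A) = Σ_j (I−A)_1j·C_1j = (0.80)(0.3450) + (-0.10)(0.3350) + (-0.05)(0.2900) = 0.2280
adj(I−A) = Cᵀ =
  [ 0.3450   0.0900   0.0825]
  [ 0.3350   0.5500   0.3775]
  [ 0.2900   0.3400   0.5650]
(I − A)⁻¹ = adj(I−A) / det(I−A) ≈
  [   1.5132     0.3947     0.3618]
  [   1.4693     2.4123     1.6557]
  [   1.2719     1.4912     2.4781]
First solve x = (I − A)⁻¹ d = adj(I−A)·d / det(I−A); in particular x_1 = (0.3450·150 + 0.0900·280 + 0.0825·50) / 0.2280 = 81.075 / 0.2280 ≈ 355.59211.
Intermediate flow from 2 to 1: z_21 = a_21 · x_1 = 0.35 × 81.075 / 0.2280 = 28.37625 / 0.2280 ≈ 124.457.

z_21 = 124.457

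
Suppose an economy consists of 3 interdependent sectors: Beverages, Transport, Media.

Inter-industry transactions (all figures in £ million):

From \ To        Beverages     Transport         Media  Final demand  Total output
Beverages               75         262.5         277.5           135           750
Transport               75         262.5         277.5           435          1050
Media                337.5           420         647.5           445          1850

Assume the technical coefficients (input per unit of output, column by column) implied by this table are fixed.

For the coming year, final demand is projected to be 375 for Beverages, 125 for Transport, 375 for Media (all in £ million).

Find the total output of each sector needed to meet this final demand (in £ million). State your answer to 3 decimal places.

Technical coefficients a_ij = z_ij / X_j:
  a_BB = 75/750 = 0.10, a_TB = 75/750 = 0.10, a_MB = 337.5/750 = 0.45
  a_BT = 262.5/1050 = 0.25, a_TT = 262.5/1050 = 0.25, a_MT = 420/1050 = 0.40
  a_BM = 277.5/1850 = 0.15, a_TM = 277.5/1850 = 0.15, a_MM = 647.5/1850 = 0.35
I − A =
  [   0.90    -0.25    -0.15]
  [  -0.10     0.75    -0.15]
  [  -0.45    -0.40     0.65]
Cofactors of I−A, C_ij = (−1)^(i+j)·(minor ij) (rows/columns in the sector order above):
  C_11 = (0.75)(0.65) − (-0.15)(-0.40) = 0.4275
  C_12 = −[(-0.10)(0.65) − (-0.15)(-0.45)] = 0.1325
  C_13 = (-0.10)(-0.40) − (0.75)(-0.45) = 0.3775
  C_21 = −[(-0.25)(0.65) − (-0.15)(-0.40)] = 0.2225
  C_22 = (0.90)(0.65) − (-0.15)(-0.45) = 0.5175
  C_23 = −[(0.90)(-0.40) − (-0.25)(-0.45)] = 0.4725
  C_31 = (-0.25)(-0.15) − (-0.15)(0.75) = 0.1500
  C_32 = −[(0.90)(-0.15) − (-0.15)(-0.10)] = 0.1500
  C_33 = (0.90)(0.75) − (-0.25)(-0.10) = 0.6500
det(I−A) = Σ_j (I−A)_1j·C_1j = (0.90)(0.4275) + (-0.25)(0.1325) + (-0.15)(0.3775) = 0.2950
adj(I−A) = Cᵀ =
  [ 0.4275   0.2225   0.1500]
  [ 0.1325   0.5175   0.1500]
  [ 0.3775   0.4725   0.6500]
(I − A)⁻¹ = adj(I−A) / det(I−A) ≈
  [   1.4492     0.7542     0.5085]
  [   0.4492     1.7542     0.5085]
  [   1.2797     1.6017     2.2034]
x = (I − A)⁻¹ d = adj(I−A)·d / det(I−A), with det(I−A) = 0.2950:
  x_B = (0.4275·375 + 0.2225·125 + 0.1500·375) / 0.2950 = 244.375 / 0.2950 ≈ 828.390
  x_T = (0.1325·375 + 0.5175·125 + 0.1500·375) / 0.2950 = 170.625 / 0.2950 ≈ 578.390
  x_M = (0.3775·375 + 0.4725·125 + 0.6500·375) / 0.2950 = 444.375 / 0.2950 ≈ 1506.356

x_B = 828.390, x_T = 578.390, x_M = 1506.356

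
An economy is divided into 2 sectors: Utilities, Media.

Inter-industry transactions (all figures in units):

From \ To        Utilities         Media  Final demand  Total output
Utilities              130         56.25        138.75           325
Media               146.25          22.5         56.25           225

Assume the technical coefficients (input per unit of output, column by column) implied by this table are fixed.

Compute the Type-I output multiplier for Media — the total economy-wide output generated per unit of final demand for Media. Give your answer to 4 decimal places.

Technical coefficients a_ij = z_ij / X_j:
  a_UU = 130/325 = 0.40, a_MU = 146.25/325 = 0.45
  a_UM = 56.25/225 = 0.25, a_MM = 22.5/225 = 0.10
I − A =
  [   0.60    -0.25]
  [  -0.45     0.90]
det(I−A) = (0.60)(0.90) − (-0.25)(-0.45) = 0.4275
adj(I−A) = [[0.90, 0.25], [0.45, 0.60]]
(I − A)⁻¹ = adj(I−A) / det(I−A) ≈
  [   2.10526     0.58480]
  [   1.05263     1.40351]
The output multiplier for sector j is the column-j sum of the Leontief inverse (I − A)⁻¹ = adj(I−A) / det(I−A).
Column M of adj(I−A): (0.25, 0.60); det(I−A) = 0.4275.
m_M = (0.25 + 0.60) / 0.4275 = 0.85 / 0.4275 ≈ 1.9883.

m_M = 1.9883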